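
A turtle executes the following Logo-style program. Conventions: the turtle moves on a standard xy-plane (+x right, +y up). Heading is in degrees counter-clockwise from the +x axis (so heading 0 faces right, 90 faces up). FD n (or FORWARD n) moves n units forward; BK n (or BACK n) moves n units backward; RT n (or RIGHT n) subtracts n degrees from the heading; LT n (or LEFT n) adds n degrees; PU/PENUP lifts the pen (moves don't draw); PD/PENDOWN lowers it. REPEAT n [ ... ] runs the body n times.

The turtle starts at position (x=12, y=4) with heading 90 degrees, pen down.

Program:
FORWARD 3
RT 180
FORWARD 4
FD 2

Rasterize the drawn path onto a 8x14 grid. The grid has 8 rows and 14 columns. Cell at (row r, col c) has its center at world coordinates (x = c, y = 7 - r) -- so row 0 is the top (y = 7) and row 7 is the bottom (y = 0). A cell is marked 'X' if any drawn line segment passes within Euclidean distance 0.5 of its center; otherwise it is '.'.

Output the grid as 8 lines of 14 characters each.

Segment 0: (12,4) -> (12,7)
Segment 1: (12,7) -> (12,3)
Segment 2: (12,3) -> (12,1)

Answer: ............X.
............X.
............X.
............X.
............X.
............X.
............X.
..............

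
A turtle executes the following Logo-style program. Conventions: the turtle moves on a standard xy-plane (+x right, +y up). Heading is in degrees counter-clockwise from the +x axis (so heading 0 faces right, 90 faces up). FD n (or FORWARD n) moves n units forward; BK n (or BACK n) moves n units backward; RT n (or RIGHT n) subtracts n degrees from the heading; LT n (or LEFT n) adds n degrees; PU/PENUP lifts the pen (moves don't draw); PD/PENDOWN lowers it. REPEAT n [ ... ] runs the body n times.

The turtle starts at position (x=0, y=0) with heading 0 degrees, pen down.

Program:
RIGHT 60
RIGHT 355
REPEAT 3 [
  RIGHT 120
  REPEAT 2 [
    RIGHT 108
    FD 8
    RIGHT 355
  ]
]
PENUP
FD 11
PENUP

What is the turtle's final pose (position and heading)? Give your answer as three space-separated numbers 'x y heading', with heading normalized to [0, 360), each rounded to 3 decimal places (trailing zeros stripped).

Answer: 20.939 30.857 47

Derivation:
Executing turtle program step by step:
Start: pos=(0,0), heading=0, pen down
RT 60: heading 0 -> 300
RT 355: heading 300 -> 305
REPEAT 3 [
  -- iteration 1/3 --
  RT 120: heading 305 -> 185
  REPEAT 2 [
    -- iteration 1/2 --
    RT 108: heading 185 -> 77
    FD 8: (0,0) -> (1.8,7.795) [heading=77, draw]
    RT 355: heading 77 -> 82
    -- iteration 2/2 --
    RT 108: heading 82 -> 334
    FD 8: (1.8,7.795) -> (8.99,4.288) [heading=334, draw]
    RT 355: heading 334 -> 339
  ]
  -- iteration 2/3 --
  RT 120: heading 339 -> 219
  REPEAT 2 [
    -- iteration 1/2 --
    RT 108: heading 219 -> 111
    FD 8: (8.99,4.288) -> (6.123,11.757) [heading=111, draw]
    RT 355: heading 111 -> 116
    -- iteration 2/2 --
    RT 108: heading 116 -> 8
    FD 8: (6.123,11.757) -> (14.045,12.87) [heading=8, draw]
    RT 355: heading 8 -> 13
  ]
  -- iteration 3/3 --
  RT 120: heading 13 -> 253
  REPEAT 2 [
    -- iteration 1/2 --
    RT 108: heading 253 -> 145
    FD 8: (14.045,12.87) -> (7.492,17.459) [heading=145, draw]
    RT 355: heading 145 -> 150
    -- iteration 2/2 --
    RT 108: heading 150 -> 42
    FD 8: (7.492,17.459) -> (13.437,22.812) [heading=42, draw]
    RT 355: heading 42 -> 47
  ]
]
PU: pen up
FD 11: (13.437,22.812) -> (20.939,30.857) [heading=47, move]
PU: pen up
Final: pos=(20.939,30.857), heading=47, 6 segment(s) drawn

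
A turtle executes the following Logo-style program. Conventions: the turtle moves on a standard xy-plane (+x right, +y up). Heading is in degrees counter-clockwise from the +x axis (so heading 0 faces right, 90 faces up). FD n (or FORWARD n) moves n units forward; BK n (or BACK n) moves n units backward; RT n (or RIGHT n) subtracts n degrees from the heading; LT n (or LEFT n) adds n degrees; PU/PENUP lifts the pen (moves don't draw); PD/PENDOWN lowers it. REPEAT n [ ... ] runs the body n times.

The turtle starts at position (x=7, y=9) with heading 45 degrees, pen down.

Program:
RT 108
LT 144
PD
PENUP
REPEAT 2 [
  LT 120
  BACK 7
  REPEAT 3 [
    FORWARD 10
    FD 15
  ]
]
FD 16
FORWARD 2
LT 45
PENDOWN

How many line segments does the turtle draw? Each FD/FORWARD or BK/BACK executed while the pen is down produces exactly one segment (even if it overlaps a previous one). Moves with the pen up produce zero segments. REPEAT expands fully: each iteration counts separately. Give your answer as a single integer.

Answer: 0

Derivation:
Executing turtle program step by step:
Start: pos=(7,9), heading=45, pen down
RT 108: heading 45 -> 297
LT 144: heading 297 -> 81
PD: pen down
PU: pen up
REPEAT 2 [
  -- iteration 1/2 --
  LT 120: heading 81 -> 201
  BK 7: (7,9) -> (13.535,11.509) [heading=201, move]
  REPEAT 3 [
    -- iteration 1/3 --
    FD 10: (13.535,11.509) -> (4.199,7.925) [heading=201, move]
    FD 15: (4.199,7.925) -> (-9.804,2.549) [heading=201, move]
    -- iteration 2/3 --
    FD 10: (-9.804,2.549) -> (-19.14,-1.034) [heading=201, move]
    FD 15: (-19.14,-1.034) -> (-33.144,-6.41) [heading=201, move]
    -- iteration 3/3 --
    FD 10: (-33.144,-6.41) -> (-42.48,-9.994) [heading=201, move]
    FD 15: (-42.48,-9.994) -> (-56.483,-15.369) [heading=201, move]
  ]
  -- iteration 2/2 --
  LT 120: heading 201 -> 321
  BK 7: (-56.483,-15.369) -> (-61.923,-10.964) [heading=321, move]
  REPEAT 3 [
    -- iteration 1/3 --
    FD 10: (-61.923,-10.964) -> (-54.152,-17.257) [heading=321, move]
    FD 15: (-54.152,-17.257) -> (-42.495,-26.697) [heading=321, move]
    -- iteration 2/3 --
    FD 10: (-42.495,-26.697) -> (-34.723,-32.99) [heading=321, move]
    FD 15: (-34.723,-32.99) -> (-23.066,-42.43) [heading=321, move]
    -- iteration 3/3 --
    FD 10: (-23.066,-42.43) -> (-15.295,-48.723) [heading=321, move]
    FD 15: (-15.295,-48.723) -> (-3.638,-58.163) [heading=321, move]
  ]
]
FD 16: (-3.638,-58.163) -> (8.797,-68.232) [heading=321, move]
FD 2: (8.797,-68.232) -> (10.351,-69.491) [heading=321, move]
LT 45: heading 321 -> 6
PD: pen down
Final: pos=(10.351,-69.491), heading=6, 0 segment(s) drawn
Segments drawn: 0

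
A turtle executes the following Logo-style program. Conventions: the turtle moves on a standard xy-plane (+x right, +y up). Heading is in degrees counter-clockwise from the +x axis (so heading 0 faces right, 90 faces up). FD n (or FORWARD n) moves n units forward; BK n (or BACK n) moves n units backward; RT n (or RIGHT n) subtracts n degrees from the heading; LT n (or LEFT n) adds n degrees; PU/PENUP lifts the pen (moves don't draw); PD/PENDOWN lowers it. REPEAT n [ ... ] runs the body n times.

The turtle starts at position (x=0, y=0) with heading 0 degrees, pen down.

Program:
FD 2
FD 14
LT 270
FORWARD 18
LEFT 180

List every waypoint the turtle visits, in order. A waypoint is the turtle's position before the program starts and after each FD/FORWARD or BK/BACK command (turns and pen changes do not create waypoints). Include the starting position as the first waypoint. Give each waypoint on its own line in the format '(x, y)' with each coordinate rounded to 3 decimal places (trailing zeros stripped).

Answer: (0, 0)
(2, 0)
(16, 0)
(16, -18)

Derivation:
Executing turtle program step by step:
Start: pos=(0,0), heading=0, pen down
FD 2: (0,0) -> (2,0) [heading=0, draw]
FD 14: (2,0) -> (16,0) [heading=0, draw]
LT 270: heading 0 -> 270
FD 18: (16,0) -> (16,-18) [heading=270, draw]
LT 180: heading 270 -> 90
Final: pos=(16,-18), heading=90, 3 segment(s) drawn
Waypoints (4 total):
(0, 0)
(2, 0)
(16, 0)
(16, -18)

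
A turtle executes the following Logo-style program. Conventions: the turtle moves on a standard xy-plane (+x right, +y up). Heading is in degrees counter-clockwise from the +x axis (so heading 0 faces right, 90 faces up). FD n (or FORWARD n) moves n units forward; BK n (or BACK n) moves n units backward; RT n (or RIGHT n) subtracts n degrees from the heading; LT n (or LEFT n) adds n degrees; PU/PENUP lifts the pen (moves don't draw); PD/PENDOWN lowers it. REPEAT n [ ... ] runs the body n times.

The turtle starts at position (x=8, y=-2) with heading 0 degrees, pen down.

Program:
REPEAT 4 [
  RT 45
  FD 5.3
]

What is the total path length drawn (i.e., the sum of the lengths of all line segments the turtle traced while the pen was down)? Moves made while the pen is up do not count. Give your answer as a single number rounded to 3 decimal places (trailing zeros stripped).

Answer: 21.2

Derivation:
Executing turtle program step by step:
Start: pos=(8,-2), heading=0, pen down
REPEAT 4 [
  -- iteration 1/4 --
  RT 45: heading 0 -> 315
  FD 5.3: (8,-2) -> (11.748,-5.748) [heading=315, draw]
  -- iteration 2/4 --
  RT 45: heading 315 -> 270
  FD 5.3: (11.748,-5.748) -> (11.748,-11.048) [heading=270, draw]
  -- iteration 3/4 --
  RT 45: heading 270 -> 225
  FD 5.3: (11.748,-11.048) -> (8,-14.795) [heading=225, draw]
  -- iteration 4/4 --
  RT 45: heading 225 -> 180
  FD 5.3: (8,-14.795) -> (2.7,-14.795) [heading=180, draw]
]
Final: pos=(2.7,-14.795), heading=180, 4 segment(s) drawn

Segment lengths:
  seg 1: (8,-2) -> (11.748,-5.748), length = 5.3
  seg 2: (11.748,-5.748) -> (11.748,-11.048), length = 5.3
  seg 3: (11.748,-11.048) -> (8,-14.795), length = 5.3
  seg 4: (8,-14.795) -> (2.7,-14.795), length = 5.3
Total = 21.2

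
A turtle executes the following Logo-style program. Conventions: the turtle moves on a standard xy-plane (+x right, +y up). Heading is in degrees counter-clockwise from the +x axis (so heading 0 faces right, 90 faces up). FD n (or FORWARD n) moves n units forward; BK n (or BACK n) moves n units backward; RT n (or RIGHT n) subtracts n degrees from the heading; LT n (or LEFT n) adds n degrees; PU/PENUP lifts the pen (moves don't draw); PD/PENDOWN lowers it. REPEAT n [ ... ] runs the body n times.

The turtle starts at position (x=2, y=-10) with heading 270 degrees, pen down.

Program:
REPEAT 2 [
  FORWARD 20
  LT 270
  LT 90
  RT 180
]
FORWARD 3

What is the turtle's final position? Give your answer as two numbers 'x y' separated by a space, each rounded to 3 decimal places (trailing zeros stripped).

Executing turtle program step by step:
Start: pos=(2,-10), heading=270, pen down
REPEAT 2 [
  -- iteration 1/2 --
  FD 20: (2,-10) -> (2,-30) [heading=270, draw]
  LT 270: heading 270 -> 180
  LT 90: heading 180 -> 270
  RT 180: heading 270 -> 90
  -- iteration 2/2 --
  FD 20: (2,-30) -> (2,-10) [heading=90, draw]
  LT 270: heading 90 -> 0
  LT 90: heading 0 -> 90
  RT 180: heading 90 -> 270
]
FD 3: (2,-10) -> (2,-13) [heading=270, draw]
Final: pos=(2,-13), heading=270, 3 segment(s) drawn

Answer: 2 -13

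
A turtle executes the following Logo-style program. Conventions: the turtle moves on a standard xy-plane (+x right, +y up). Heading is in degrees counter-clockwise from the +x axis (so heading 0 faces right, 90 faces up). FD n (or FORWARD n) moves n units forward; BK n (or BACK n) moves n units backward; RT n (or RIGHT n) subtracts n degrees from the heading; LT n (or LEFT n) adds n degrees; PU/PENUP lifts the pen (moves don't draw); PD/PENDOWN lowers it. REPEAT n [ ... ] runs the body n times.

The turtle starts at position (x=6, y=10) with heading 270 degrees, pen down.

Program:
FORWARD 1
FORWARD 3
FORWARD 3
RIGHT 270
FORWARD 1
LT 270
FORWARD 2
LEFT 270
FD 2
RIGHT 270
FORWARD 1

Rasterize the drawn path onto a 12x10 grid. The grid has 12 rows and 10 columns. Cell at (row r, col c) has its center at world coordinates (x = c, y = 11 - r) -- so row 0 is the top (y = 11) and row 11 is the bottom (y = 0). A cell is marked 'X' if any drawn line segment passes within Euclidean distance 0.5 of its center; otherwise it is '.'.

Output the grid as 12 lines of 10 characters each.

Answer: ..........
......X...
......X...
......X...
......X...
......X...
......X...
......X...
......XX..
.......X..
.....XXX..
.....X....

Derivation:
Segment 0: (6,10) -> (6,9)
Segment 1: (6,9) -> (6,6)
Segment 2: (6,6) -> (6,3)
Segment 3: (6,3) -> (7,3)
Segment 4: (7,3) -> (7,1)
Segment 5: (7,1) -> (5,1)
Segment 6: (5,1) -> (5,0)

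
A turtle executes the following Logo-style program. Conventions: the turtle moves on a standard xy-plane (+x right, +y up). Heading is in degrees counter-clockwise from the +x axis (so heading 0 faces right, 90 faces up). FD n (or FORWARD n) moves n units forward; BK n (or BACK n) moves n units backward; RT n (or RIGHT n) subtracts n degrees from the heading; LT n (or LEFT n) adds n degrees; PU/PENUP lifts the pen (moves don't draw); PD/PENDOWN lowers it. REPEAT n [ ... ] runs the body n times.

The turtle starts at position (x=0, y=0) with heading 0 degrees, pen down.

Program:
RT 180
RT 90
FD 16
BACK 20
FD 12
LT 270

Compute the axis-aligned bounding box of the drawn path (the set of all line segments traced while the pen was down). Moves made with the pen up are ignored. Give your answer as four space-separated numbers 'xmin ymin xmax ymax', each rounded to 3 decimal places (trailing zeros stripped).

Executing turtle program step by step:
Start: pos=(0,0), heading=0, pen down
RT 180: heading 0 -> 180
RT 90: heading 180 -> 90
FD 16: (0,0) -> (0,16) [heading=90, draw]
BK 20: (0,16) -> (0,-4) [heading=90, draw]
FD 12: (0,-4) -> (0,8) [heading=90, draw]
LT 270: heading 90 -> 0
Final: pos=(0,8), heading=0, 3 segment(s) drawn

Segment endpoints: x in {0, 0, 0, 0}, y in {-4, 0, 8, 16}
xmin=0, ymin=-4, xmax=0, ymax=16

Answer: 0 -4 0 16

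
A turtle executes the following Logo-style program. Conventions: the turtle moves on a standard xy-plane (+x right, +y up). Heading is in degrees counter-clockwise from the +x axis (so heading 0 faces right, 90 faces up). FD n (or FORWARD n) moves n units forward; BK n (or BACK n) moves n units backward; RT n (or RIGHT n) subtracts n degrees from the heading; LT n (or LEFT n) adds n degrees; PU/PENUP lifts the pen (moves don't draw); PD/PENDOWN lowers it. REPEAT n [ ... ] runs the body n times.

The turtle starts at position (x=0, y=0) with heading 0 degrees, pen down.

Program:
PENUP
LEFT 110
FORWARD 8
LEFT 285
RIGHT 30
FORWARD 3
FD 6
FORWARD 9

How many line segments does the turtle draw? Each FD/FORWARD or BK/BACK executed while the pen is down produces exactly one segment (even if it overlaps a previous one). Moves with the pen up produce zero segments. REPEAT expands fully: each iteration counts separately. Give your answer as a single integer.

Answer: 0

Derivation:
Executing turtle program step by step:
Start: pos=(0,0), heading=0, pen down
PU: pen up
LT 110: heading 0 -> 110
FD 8: (0,0) -> (-2.736,7.518) [heading=110, move]
LT 285: heading 110 -> 35
RT 30: heading 35 -> 5
FD 3: (-2.736,7.518) -> (0.252,7.779) [heading=5, move]
FD 6: (0.252,7.779) -> (6.23,8.302) [heading=5, move]
FD 9: (6.23,8.302) -> (15.195,9.086) [heading=5, move]
Final: pos=(15.195,9.086), heading=5, 0 segment(s) drawn
Segments drawn: 0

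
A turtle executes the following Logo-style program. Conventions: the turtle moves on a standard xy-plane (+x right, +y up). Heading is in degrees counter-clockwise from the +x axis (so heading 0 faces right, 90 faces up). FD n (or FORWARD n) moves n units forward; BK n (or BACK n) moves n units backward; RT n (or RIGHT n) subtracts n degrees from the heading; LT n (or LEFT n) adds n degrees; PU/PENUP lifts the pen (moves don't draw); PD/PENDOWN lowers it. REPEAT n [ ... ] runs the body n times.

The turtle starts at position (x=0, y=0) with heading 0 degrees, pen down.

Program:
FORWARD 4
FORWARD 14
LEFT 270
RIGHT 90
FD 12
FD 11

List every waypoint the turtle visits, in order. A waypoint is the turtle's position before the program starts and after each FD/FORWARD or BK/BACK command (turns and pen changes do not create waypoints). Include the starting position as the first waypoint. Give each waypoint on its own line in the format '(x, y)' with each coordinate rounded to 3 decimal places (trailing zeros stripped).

Executing turtle program step by step:
Start: pos=(0,0), heading=0, pen down
FD 4: (0,0) -> (4,0) [heading=0, draw]
FD 14: (4,0) -> (18,0) [heading=0, draw]
LT 270: heading 0 -> 270
RT 90: heading 270 -> 180
FD 12: (18,0) -> (6,0) [heading=180, draw]
FD 11: (6,0) -> (-5,0) [heading=180, draw]
Final: pos=(-5,0), heading=180, 4 segment(s) drawn
Waypoints (5 total):
(0, 0)
(4, 0)
(18, 0)
(6, 0)
(-5, 0)

Answer: (0, 0)
(4, 0)
(18, 0)
(6, 0)
(-5, 0)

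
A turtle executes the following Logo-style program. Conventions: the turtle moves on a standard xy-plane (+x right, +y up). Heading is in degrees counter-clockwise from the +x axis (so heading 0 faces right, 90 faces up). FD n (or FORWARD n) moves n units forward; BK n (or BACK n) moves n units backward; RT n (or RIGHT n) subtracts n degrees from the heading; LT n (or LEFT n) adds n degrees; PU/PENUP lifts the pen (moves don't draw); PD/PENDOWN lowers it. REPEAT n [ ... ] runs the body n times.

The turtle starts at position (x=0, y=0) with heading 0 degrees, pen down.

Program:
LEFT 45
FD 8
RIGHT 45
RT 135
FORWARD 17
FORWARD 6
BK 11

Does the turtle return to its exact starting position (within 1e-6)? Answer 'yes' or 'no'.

Executing turtle program step by step:
Start: pos=(0,0), heading=0, pen down
LT 45: heading 0 -> 45
FD 8: (0,0) -> (5.657,5.657) [heading=45, draw]
RT 45: heading 45 -> 0
RT 135: heading 0 -> 225
FD 17: (5.657,5.657) -> (-6.364,-6.364) [heading=225, draw]
FD 6: (-6.364,-6.364) -> (-10.607,-10.607) [heading=225, draw]
BK 11: (-10.607,-10.607) -> (-2.828,-2.828) [heading=225, draw]
Final: pos=(-2.828,-2.828), heading=225, 4 segment(s) drawn

Start position: (0, 0)
Final position: (-2.828, -2.828)
Distance = 4; >= 1e-6 -> NOT closed

Answer: no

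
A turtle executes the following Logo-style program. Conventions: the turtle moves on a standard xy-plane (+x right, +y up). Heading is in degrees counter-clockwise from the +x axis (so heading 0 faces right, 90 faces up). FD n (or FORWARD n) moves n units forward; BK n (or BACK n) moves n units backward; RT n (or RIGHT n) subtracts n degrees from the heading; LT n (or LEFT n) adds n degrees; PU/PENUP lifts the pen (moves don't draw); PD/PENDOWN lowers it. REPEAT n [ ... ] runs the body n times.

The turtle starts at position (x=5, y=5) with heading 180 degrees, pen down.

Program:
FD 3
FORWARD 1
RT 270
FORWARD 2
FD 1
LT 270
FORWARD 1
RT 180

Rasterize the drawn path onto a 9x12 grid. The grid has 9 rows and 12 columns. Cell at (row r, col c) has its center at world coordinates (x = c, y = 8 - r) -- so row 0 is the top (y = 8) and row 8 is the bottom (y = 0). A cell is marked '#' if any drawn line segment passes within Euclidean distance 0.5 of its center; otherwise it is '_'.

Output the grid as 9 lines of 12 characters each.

Answer: ____________
____________
____________
_#####______
_#__________
_#__________
##__________
____________
____________

Derivation:
Segment 0: (5,5) -> (2,5)
Segment 1: (2,5) -> (1,5)
Segment 2: (1,5) -> (1,3)
Segment 3: (1,3) -> (1,2)
Segment 4: (1,2) -> (0,2)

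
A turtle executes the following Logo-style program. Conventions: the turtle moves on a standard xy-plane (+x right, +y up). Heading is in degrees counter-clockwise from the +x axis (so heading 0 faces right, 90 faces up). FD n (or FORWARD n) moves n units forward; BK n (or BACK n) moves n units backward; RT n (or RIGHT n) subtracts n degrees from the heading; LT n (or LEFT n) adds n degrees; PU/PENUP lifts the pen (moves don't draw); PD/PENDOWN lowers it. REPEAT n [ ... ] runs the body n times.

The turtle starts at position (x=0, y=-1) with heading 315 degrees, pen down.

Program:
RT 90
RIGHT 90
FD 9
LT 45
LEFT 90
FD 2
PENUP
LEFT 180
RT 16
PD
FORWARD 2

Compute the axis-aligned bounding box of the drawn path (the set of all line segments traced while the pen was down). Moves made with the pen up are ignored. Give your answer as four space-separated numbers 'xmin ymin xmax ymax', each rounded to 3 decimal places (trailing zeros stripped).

Executing turtle program step by step:
Start: pos=(0,-1), heading=315, pen down
RT 90: heading 315 -> 225
RT 90: heading 225 -> 135
FD 9: (0,-1) -> (-6.364,5.364) [heading=135, draw]
LT 45: heading 135 -> 180
LT 90: heading 180 -> 270
FD 2: (-6.364,5.364) -> (-6.364,3.364) [heading=270, draw]
PU: pen up
LT 180: heading 270 -> 90
RT 16: heading 90 -> 74
PD: pen down
FD 2: (-6.364,3.364) -> (-5.813,5.286) [heading=74, draw]
Final: pos=(-5.813,5.286), heading=74, 3 segment(s) drawn

Segment endpoints: x in {-6.364, -5.813, 0}, y in {-1, 3.364, 5.286, 5.364}
xmin=-6.364, ymin=-1, xmax=0, ymax=5.364

Answer: -6.364 -1 0 5.364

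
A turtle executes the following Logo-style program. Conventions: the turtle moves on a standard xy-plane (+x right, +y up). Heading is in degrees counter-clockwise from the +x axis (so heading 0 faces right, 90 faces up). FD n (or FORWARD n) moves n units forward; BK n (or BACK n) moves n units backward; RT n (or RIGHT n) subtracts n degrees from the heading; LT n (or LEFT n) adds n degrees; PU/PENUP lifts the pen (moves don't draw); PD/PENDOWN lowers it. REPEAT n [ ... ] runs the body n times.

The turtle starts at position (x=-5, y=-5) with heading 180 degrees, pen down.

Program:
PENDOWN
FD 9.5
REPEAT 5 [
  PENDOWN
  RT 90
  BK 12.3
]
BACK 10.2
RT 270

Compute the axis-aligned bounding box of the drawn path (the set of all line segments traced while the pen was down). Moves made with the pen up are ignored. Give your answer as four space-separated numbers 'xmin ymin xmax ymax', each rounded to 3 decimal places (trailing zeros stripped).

Executing turtle program step by step:
Start: pos=(-5,-5), heading=180, pen down
PD: pen down
FD 9.5: (-5,-5) -> (-14.5,-5) [heading=180, draw]
REPEAT 5 [
  -- iteration 1/5 --
  PD: pen down
  RT 90: heading 180 -> 90
  BK 12.3: (-14.5,-5) -> (-14.5,-17.3) [heading=90, draw]
  -- iteration 2/5 --
  PD: pen down
  RT 90: heading 90 -> 0
  BK 12.3: (-14.5,-17.3) -> (-26.8,-17.3) [heading=0, draw]
  -- iteration 3/5 --
  PD: pen down
  RT 90: heading 0 -> 270
  BK 12.3: (-26.8,-17.3) -> (-26.8,-5) [heading=270, draw]
  -- iteration 4/5 --
  PD: pen down
  RT 90: heading 270 -> 180
  BK 12.3: (-26.8,-5) -> (-14.5,-5) [heading=180, draw]
  -- iteration 5/5 --
  PD: pen down
  RT 90: heading 180 -> 90
  BK 12.3: (-14.5,-5) -> (-14.5,-17.3) [heading=90, draw]
]
BK 10.2: (-14.5,-17.3) -> (-14.5,-27.5) [heading=90, draw]
RT 270: heading 90 -> 180
Final: pos=(-14.5,-27.5), heading=180, 7 segment(s) drawn

Segment endpoints: x in {-26.8, -14.5, -14.5, -14.5, -5}, y in {-27.5, -17.3, -17.3, -5, -5, -5}
xmin=-26.8, ymin=-27.5, xmax=-5, ymax=-5

Answer: -26.8 -27.5 -5 -5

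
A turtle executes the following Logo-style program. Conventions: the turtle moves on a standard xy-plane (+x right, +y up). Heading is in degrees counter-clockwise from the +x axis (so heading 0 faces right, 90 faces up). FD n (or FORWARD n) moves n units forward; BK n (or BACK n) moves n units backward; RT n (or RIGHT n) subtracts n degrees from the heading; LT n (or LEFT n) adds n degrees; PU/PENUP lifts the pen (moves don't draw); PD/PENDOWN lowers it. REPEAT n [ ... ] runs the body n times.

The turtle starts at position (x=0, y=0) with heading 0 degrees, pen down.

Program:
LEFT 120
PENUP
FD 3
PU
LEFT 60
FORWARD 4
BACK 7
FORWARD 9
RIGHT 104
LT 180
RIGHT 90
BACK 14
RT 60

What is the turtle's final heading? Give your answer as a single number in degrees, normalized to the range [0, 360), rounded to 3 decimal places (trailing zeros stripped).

Answer: 106

Derivation:
Executing turtle program step by step:
Start: pos=(0,0), heading=0, pen down
LT 120: heading 0 -> 120
PU: pen up
FD 3: (0,0) -> (-1.5,2.598) [heading=120, move]
PU: pen up
LT 60: heading 120 -> 180
FD 4: (-1.5,2.598) -> (-5.5,2.598) [heading=180, move]
BK 7: (-5.5,2.598) -> (1.5,2.598) [heading=180, move]
FD 9: (1.5,2.598) -> (-7.5,2.598) [heading=180, move]
RT 104: heading 180 -> 76
LT 180: heading 76 -> 256
RT 90: heading 256 -> 166
BK 14: (-7.5,2.598) -> (6.084,-0.789) [heading=166, move]
RT 60: heading 166 -> 106
Final: pos=(6.084,-0.789), heading=106, 0 segment(s) drawn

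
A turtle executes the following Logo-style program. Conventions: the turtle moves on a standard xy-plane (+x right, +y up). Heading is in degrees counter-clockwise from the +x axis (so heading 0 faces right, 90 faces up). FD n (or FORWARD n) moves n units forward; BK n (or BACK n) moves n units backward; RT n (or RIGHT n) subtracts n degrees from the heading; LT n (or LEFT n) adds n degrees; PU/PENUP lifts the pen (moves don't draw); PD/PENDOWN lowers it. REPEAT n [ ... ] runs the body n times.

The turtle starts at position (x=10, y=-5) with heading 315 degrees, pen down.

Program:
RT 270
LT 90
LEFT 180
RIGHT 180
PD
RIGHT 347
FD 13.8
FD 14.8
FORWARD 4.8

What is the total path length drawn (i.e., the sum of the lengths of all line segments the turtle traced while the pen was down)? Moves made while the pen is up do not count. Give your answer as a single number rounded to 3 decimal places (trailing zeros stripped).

Answer: 33.4

Derivation:
Executing turtle program step by step:
Start: pos=(10,-5), heading=315, pen down
RT 270: heading 315 -> 45
LT 90: heading 45 -> 135
LT 180: heading 135 -> 315
RT 180: heading 315 -> 135
PD: pen down
RT 347: heading 135 -> 148
FD 13.8: (10,-5) -> (-1.703,2.313) [heading=148, draw]
FD 14.8: (-1.703,2.313) -> (-14.254,10.156) [heading=148, draw]
FD 4.8: (-14.254,10.156) -> (-18.325,12.699) [heading=148, draw]
Final: pos=(-18.325,12.699), heading=148, 3 segment(s) drawn

Segment lengths:
  seg 1: (10,-5) -> (-1.703,2.313), length = 13.8
  seg 2: (-1.703,2.313) -> (-14.254,10.156), length = 14.8
  seg 3: (-14.254,10.156) -> (-18.325,12.699), length = 4.8
Total = 33.4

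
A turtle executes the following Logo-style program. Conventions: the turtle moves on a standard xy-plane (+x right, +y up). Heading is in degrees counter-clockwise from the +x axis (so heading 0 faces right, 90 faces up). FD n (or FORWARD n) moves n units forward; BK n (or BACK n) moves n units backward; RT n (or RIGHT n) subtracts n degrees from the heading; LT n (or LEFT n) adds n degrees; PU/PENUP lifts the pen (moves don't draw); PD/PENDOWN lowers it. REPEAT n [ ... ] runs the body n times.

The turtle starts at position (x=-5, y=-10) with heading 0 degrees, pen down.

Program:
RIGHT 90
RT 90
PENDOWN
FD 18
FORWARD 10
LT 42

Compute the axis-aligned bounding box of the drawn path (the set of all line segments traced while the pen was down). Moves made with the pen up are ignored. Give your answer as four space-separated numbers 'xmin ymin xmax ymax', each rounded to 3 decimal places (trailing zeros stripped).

Executing turtle program step by step:
Start: pos=(-5,-10), heading=0, pen down
RT 90: heading 0 -> 270
RT 90: heading 270 -> 180
PD: pen down
FD 18: (-5,-10) -> (-23,-10) [heading=180, draw]
FD 10: (-23,-10) -> (-33,-10) [heading=180, draw]
LT 42: heading 180 -> 222
Final: pos=(-33,-10), heading=222, 2 segment(s) drawn

Segment endpoints: x in {-33, -23, -5}, y in {-10, -10, -10}
xmin=-33, ymin=-10, xmax=-5, ymax=-10

Answer: -33 -10 -5 -10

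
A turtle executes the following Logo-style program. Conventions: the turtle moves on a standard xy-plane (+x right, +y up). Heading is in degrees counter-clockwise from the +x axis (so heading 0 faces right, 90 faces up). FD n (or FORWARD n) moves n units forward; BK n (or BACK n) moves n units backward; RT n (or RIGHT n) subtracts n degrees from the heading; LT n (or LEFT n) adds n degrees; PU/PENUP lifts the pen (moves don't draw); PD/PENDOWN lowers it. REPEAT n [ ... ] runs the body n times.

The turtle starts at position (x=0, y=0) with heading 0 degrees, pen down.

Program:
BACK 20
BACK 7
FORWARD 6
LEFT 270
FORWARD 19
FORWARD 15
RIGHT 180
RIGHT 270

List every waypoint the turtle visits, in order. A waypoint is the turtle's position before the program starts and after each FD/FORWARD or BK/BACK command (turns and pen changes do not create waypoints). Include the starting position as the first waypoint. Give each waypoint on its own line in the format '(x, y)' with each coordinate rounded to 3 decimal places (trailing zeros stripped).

Executing turtle program step by step:
Start: pos=(0,0), heading=0, pen down
BK 20: (0,0) -> (-20,0) [heading=0, draw]
BK 7: (-20,0) -> (-27,0) [heading=0, draw]
FD 6: (-27,0) -> (-21,0) [heading=0, draw]
LT 270: heading 0 -> 270
FD 19: (-21,0) -> (-21,-19) [heading=270, draw]
FD 15: (-21,-19) -> (-21,-34) [heading=270, draw]
RT 180: heading 270 -> 90
RT 270: heading 90 -> 180
Final: pos=(-21,-34), heading=180, 5 segment(s) drawn
Waypoints (6 total):
(0, 0)
(-20, 0)
(-27, 0)
(-21, 0)
(-21, -19)
(-21, -34)

Answer: (0, 0)
(-20, 0)
(-27, 0)
(-21, 0)
(-21, -19)
(-21, -34)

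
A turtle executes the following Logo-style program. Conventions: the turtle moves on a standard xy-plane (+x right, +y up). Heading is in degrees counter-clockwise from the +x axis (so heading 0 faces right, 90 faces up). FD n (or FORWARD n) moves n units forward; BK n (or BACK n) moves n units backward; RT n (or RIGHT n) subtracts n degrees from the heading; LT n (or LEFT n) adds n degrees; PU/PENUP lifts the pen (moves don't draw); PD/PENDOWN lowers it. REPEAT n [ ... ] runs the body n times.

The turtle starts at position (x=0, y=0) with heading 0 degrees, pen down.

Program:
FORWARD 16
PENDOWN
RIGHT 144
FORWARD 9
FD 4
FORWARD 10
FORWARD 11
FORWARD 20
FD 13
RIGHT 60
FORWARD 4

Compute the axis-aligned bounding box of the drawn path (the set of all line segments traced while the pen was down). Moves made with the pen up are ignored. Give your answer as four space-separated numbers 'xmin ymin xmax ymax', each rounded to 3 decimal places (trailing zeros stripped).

Answer: -41.858 -39.382 16 0

Derivation:
Executing turtle program step by step:
Start: pos=(0,0), heading=0, pen down
FD 16: (0,0) -> (16,0) [heading=0, draw]
PD: pen down
RT 144: heading 0 -> 216
FD 9: (16,0) -> (8.719,-5.29) [heading=216, draw]
FD 4: (8.719,-5.29) -> (5.483,-7.641) [heading=216, draw]
FD 10: (5.483,-7.641) -> (-2.607,-13.519) [heading=216, draw]
FD 11: (-2.607,-13.519) -> (-11.507,-19.985) [heading=216, draw]
FD 20: (-11.507,-19.985) -> (-27.687,-31.74) [heading=216, draw]
FD 13: (-27.687,-31.74) -> (-38.204,-39.382) [heading=216, draw]
RT 60: heading 216 -> 156
FD 4: (-38.204,-39.382) -> (-41.858,-37.755) [heading=156, draw]
Final: pos=(-41.858,-37.755), heading=156, 8 segment(s) drawn

Segment endpoints: x in {-41.858, -38.204, -27.687, -11.507, -2.607, 0, 5.483, 8.719, 16}, y in {-39.382, -37.755, -31.74, -19.985, -13.519, -7.641, -5.29, 0}
xmin=-41.858, ymin=-39.382, xmax=16, ymax=0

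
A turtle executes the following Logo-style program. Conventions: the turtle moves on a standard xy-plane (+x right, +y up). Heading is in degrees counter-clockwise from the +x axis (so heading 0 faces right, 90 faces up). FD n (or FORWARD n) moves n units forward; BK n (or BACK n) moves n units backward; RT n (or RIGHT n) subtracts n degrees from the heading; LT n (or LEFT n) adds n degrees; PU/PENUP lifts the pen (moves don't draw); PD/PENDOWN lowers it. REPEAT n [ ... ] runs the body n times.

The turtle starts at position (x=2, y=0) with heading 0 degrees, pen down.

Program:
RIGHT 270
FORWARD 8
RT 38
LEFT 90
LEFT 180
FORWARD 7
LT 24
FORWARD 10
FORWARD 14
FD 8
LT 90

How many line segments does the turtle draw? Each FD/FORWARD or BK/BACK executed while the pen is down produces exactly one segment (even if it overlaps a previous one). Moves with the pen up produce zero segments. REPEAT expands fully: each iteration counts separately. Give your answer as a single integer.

Executing turtle program step by step:
Start: pos=(2,0), heading=0, pen down
RT 270: heading 0 -> 90
FD 8: (2,0) -> (2,8) [heading=90, draw]
RT 38: heading 90 -> 52
LT 90: heading 52 -> 142
LT 180: heading 142 -> 322
FD 7: (2,8) -> (7.516,3.69) [heading=322, draw]
LT 24: heading 322 -> 346
FD 10: (7.516,3.69) -> (17.219,1.271) [heading=346, draw]
FD 14: (17.219,1.271) -> (30.803,-2.116) [heading=346, draw]
FD 8: (30.803,-2.116) -> (38.566,-4.051) [heading=346, draw]
LT 90: heading 346 -> 76
Final: pos=(38.566,-4.051), heading=76, 5 segment(s) drawn
Segments drawn: 5

Answer: 5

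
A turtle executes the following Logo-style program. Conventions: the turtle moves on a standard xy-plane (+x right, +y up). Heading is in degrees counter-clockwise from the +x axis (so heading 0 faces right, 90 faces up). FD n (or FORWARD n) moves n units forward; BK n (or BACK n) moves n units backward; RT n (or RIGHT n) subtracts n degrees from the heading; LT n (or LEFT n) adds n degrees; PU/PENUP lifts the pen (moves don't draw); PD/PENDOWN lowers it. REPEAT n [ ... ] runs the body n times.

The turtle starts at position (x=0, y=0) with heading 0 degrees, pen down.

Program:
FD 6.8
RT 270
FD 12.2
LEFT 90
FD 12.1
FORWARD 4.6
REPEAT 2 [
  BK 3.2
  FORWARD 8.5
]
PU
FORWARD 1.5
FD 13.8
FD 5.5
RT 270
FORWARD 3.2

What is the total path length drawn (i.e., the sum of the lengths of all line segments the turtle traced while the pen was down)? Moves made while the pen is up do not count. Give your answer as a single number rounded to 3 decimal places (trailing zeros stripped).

Executing turtle program step by step:
Start: pos=(0,0), heading=0, pen down
FD 6.8: (0,0) -> (6.8,0) [heading=0, draw]
RT 270: heading 0 -> 90
FD 12.2: (6.8,0) -> (6.8,12.2) [heading=90, draw]
LT 90: heading 90 -> 180
FD 12.1: (6.8,12.2) -> (-5.3,12.2) [heading=180, draw]
FD 4.6: (-5.3,12.2) -> (-9.9,12.2) [heading=180, draw]
REPEAT 2 [
  -- iteration 1/2 --
  BK 3.2: (-9.9,12.2) -> (-6.7,12.2) [heading=180, draw]
  FD 8.5: (-6.7,12.2) -> (-15.2,12.2) [heading=180, draw]
  -- iteration 2/2 --
  BK 3.2: (-15.2,12.2) -> (-12,12.2) [heading=180, draw]
  FD 8.5: (-12,12.2) -> (-20.5,12.2) [heading=180, draw]
]
PU: pen up
FD 1.5: (-20.5,12.2) -> (-22,12.2) [heading=180, move]
FD 13.8: (-22,12.2) -> (-35.8,12.2) [heading=180, move]
FD 5.5: (-35.8,12.2) -> (-41.3,12.2) [heading=180, move]
RT 270: heading 180 -> 270
FD 3.2: (-41.3,12.2) -> (-41.3,9) [heading=270, move]
Final: pos=(-41.3,9), heading=270, 8 segment(s) drawn

Segment lengths:
  seg 1: (0,0) -> (6.8,0), length = 6.8
  seg 2: (6.8,0) -> (6.8,12.2), length = 12.2
  seg 3: (6.8,12.2) -> (-5.3,12.2), length = 12.1
  seg 4: (-5.3,12.2) -> (-9.9,12.2), length = 4.6
  seg 5: (-9.9,12.2) -> (-6.7,12.2), length = 3.2
  seg 6: (-6.7,12.2) -> (-15.2,12.2), length = 8.5
  seg 7: (-15.2,12.2) -> (-12,12.2), length = 3.2
  seg 8: (-12,12.2) -> (-20.5,12.2), length = 8.5
Total = 59.1

Answer: 59.1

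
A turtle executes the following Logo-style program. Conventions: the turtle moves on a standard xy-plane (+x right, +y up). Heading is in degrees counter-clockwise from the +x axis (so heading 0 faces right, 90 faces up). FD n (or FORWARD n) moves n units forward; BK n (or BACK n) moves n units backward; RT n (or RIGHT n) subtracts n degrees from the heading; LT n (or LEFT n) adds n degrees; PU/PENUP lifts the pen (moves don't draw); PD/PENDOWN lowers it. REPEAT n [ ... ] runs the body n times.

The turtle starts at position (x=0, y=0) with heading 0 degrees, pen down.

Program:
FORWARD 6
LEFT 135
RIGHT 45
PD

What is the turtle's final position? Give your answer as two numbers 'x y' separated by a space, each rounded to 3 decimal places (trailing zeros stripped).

Executing turtle program step by step:
Start: pos=(0,0), heading=0, pen down
FD 6: (0,0) -> (6,0) [heading=0, draw]
LT 135: heading 0 -> 135
RT 45: heading 135 -> 90
PD: pen down
Final: pos=(6,0), heading=90, 1 segment(s) drawn

Answer: 6 0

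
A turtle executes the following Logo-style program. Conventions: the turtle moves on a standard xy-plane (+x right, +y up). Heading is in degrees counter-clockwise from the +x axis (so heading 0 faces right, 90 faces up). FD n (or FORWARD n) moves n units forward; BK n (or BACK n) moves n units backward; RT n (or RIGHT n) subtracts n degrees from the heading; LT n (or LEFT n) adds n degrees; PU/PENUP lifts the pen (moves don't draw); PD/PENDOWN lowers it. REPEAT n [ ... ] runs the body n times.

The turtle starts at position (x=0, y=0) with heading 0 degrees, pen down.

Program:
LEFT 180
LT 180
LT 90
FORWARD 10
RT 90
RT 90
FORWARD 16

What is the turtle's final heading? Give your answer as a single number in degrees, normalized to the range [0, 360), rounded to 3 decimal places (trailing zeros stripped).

Answer: 270

Derivation:
Executing turtle program step by step:
Start: pos=(0,0), heading=0, pen down
LT 180: heading 0 -> 180
LT 180: heading 180 -> 0
LT 90: heading 0 -> 90
FD 10: (0,0) -> (0,10) [heading=90, draw]
RT 90: heading 90 -> 0
RT 90: heading 0 -> 270
FD 16: (0,10) -> (0,-6) [heading=270, draw]
Final: pos=(0,-6), heading=270, 2 segment(s) drawn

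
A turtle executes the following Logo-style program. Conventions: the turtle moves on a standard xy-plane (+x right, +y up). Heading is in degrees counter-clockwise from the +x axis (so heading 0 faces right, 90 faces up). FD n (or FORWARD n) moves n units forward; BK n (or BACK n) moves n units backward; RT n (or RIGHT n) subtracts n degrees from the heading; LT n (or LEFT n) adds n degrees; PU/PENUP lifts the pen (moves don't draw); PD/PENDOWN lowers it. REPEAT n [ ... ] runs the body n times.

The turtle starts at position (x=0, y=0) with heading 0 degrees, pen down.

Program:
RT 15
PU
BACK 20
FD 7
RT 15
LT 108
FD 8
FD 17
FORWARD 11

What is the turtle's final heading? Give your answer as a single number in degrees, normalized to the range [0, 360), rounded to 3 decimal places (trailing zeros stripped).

Answer: 78

Derivation:
Executing turtle program step by step:
Start: pos=(0,0), heading=0, pen down
RT 15: heading 0 -> 345
PU: pen up
BK 20: (0,0) -> (-19.319,5.176) [heading=345, move]
FD 7: (-19.319,5.176) -> (-12.557,3.365) [heading=345, move]
RT 15: heading 345 -> 330
LT 108: heading 330 -> 78
FD 8: (-12.557,3.365) -> (-10.894,11.19) [heading=78, move]
FD 17: (-10.894,11.19) -> (-7.359,27.818) [heading=78, move]
FD 11: (-7.359,27.818) -> (-5.072,38.578) [heading=78, move]
Final: pos=(-5.072,38.578), heading=78, 0 segment(s) drawn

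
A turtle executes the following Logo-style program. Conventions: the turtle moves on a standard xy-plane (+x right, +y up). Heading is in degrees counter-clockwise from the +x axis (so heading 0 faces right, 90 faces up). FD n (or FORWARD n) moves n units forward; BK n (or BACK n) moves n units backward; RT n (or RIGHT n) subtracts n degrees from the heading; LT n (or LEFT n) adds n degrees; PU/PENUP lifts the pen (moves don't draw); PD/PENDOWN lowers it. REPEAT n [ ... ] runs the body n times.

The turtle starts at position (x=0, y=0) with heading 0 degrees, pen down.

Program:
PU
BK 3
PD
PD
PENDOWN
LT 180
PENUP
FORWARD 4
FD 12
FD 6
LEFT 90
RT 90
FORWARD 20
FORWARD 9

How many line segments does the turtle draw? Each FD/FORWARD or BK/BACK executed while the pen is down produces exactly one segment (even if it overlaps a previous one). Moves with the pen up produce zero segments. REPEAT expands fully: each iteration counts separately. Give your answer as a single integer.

Answer: 0

Derivation:
Executing turtle program step by step:
Start: pos=(0,0), heading=0, pen down
PU: pen up
BK 3: (0,0) -> (-3,0) [heading=0, move]
PD: pen down
PD: pen down
PD: pen down
LT 180: heading 0 -> 180
PU: pen up
FD 4: (-3,0) -> (-7,0) [heading=180, move]
FD 12: (-7,0) -> (-19,0) [heading=180, move]
FD 6: (-19,0) -> (-25,0) [heading=180, move]
LT 90: heading 180 -> 270
RT 90: heading 270 -> 180
FD 20: (-25,0) -> (-45,0) [heading=180, move]
FD 9: (-45,0) -> (-54,0) [heading=180, move]
Final: pos=(-54,0), heading=180, 0 segment(s) drawn
Segments drawn: 0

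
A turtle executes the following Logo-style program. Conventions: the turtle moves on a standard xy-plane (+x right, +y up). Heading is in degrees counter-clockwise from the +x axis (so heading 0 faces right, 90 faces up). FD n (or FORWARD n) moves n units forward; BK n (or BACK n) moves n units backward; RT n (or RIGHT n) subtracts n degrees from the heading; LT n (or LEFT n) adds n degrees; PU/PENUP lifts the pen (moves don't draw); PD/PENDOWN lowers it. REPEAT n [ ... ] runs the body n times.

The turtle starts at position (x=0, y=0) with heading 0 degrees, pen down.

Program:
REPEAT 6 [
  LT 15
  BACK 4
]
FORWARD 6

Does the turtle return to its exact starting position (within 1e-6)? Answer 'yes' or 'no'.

Executing turtle program step by step:
Start: pos=(0,0), heading=0, pen down
REPEAT 6 [
  -- iteration 1/6 --
  LT 15: heading 0 -> 15
  BK 4: (0,0) -> (-3.864,-1.035) [heading=15, draw]
  -- iteration 2/6 --
  LT 15: heading 15 -> 30
  BK 4: (-3.864,-1.035) -> (-7.328,-3.035) [heading=30, draw]
  -- iteration 3/6 --
  LT 15: heading 30 -> 45
  BK 4: (-7.328,-3.035) -> (-10.156,-5.864) [heading=45, draw]
  -- iteration 4/6 --
  LT 15: heading 45 -> 60
  BK 4: (-10.156,-5.864) -> (-12.156,-9.328) [heading=60, draw]
  -- iteration 5/6 --
  LT 15: heading 60 -> 75
  BK 4: (-12.156,-9.328) -> (-13.192,-13.192) [heading=75, draw]
  -- iteration 6/6 --
  LT 15: heading 75 -> 90
  BK 4: (-13.192,-13.192) -> (-13.192,-17.192) [heading=90, draw]
]
FD 6: (-13.192,-17.192) -> (-13.192,-11.192) [heading=90, draw]
Final: pos=(-13.192,-11.192), heading=90, 7 segment(s) drawn

Start position: (0, 0)
Final position: (-13.192, -11.192)
Distance = 17.299; >= 1e-6 -> NOT closed

Answer: no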